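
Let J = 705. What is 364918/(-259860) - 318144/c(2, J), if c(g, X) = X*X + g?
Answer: -132023499313/64578718110 ≈ -2.0444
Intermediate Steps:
c(g, X) = g + X² (c(g, X) = X² + g = g + X²)
364918/(-259860) - 318144/c(2, J) = 364918/(-259860) - 318144/(2 + 705²) = 364918*(-1/259860) - 318144/(2 + 497025) = -182459/129930 - 318144/497027 = -132023499313/64578718110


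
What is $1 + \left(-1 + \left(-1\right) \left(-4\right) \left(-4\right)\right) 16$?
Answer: $-271$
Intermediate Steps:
$1 + \left(-1 + \left(-1\right) \left(-4\right) \left(-4\right)\right) 16 = 1 + \left(-1 + 4 \left(-4\right)\right) 16 = 1 + \left(-1 - 16\right) 16 = 1 - 272 = -271$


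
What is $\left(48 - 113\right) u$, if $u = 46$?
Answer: $-2990$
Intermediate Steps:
$\left(48 - 113\right) u = \left(48 - 113\right) 46 = \left(-65\right) 46 = -2990$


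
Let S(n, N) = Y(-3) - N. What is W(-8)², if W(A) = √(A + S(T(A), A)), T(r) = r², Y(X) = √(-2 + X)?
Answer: I*√5 ≈ 2.2361*I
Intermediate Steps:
S(n, N) = -N + I*√5 (S(n, N) = √(-2 - 3) - N = √(-5) - N = I*√5 - N = -N + I*√5)
W(A) = 5^(¼)*√I (W(A) = √(A + (-A + I*√5)) = √(I*√5) = 5^(¼)*√I)
W(-8)² = (5^(¼)*√I)² = I*√5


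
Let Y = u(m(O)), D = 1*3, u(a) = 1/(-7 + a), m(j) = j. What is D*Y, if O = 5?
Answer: -3/2 ≈ -1.5000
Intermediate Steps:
D = 3
Y = -1/2 (Y = 1/(-7 + 5) = 1/(-2) = -1/2 ≈ -0.50000)
D*Y = 3*(-1/2) = -3/2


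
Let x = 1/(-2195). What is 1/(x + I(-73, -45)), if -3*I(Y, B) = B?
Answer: 2195/32924 ≈ 0.066669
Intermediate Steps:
I(Y, B) = -B/3
x = -1/2195 ≈ -0.00045558
1/(x + I(-73, -45)) = 1/(-1/2195 - 1/3*(-45)) = 1/(-1/2195 + 15) = 1/(32924/2195) = 2195/32924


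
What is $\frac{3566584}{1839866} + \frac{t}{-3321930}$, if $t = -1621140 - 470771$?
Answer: $\frac{1121198450789}{436564718670} \approx 2.5682$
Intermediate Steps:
$t = -2091911$
$\frac{3566584}{1839866} + \frac{t}{-3321930} = \frac{3566584}{1839866} - \frac{2091911}{-3321930} = 3566584 \cdot \frac{1}{1839866} - - \frac{2091911}{3321930} = \frac{254756}{131419} + \frac{2091911}{3321930} = \frac{1121198450789}{436564718670}$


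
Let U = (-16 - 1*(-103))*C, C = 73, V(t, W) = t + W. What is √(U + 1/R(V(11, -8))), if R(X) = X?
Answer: √57162/3 ≈ 79.695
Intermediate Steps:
V(t, W) = W + t
U = 6351 (U = (-16 - 1*(-103))*73 = (-16 + 103)*73 = 87*73 = 6351)
√(U + 1/R(V(11, -8))) = √(6351 + 1/(-8 + 11)) = √(6351 + 1/3) = √(6351 + ⅓) = √(19054/3) = √57162/3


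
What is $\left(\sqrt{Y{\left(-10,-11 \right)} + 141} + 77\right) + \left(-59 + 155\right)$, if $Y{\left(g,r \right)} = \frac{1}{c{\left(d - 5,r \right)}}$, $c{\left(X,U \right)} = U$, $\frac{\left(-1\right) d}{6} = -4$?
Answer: $173 + \frac{5 \sqrt{682}}{11} \approx 184.87$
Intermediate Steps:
$d = 24$ ($d = \left(-6\right) \left(-4\right) = 24$)
$Y{\left(g,r \right)} = \frac{1}{r}$
$\left(\sqrt{Y{\left(-10,-11 \right)} + 141} + 77\right) + \left(-59 + 155\right) = \left(\sqrt{\frac{1}{-11} + 141} + 77\right) + \left(-59 + 155\right) = \left(\sqrt{- \frac{1}{11} + 141} + 77\right) + 96 = \left(\sqrt{\frac{1550}{11}} + 77\right) + 96 = \left(\frac{5 \sqrt{682}}{11} + 77\right) + 96 = \left(77 + \frac{5 \sqrt{682}}{11}\right) + 96 = 173 + \frac{5 \sqrt{682}}{11}$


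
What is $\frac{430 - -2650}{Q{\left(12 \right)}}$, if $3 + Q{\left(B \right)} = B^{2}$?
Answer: $\frac{3080}{141} \approx 21.844$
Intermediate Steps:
$Q{\left(B \right)} = -3 + B^{2}$
$\frac{430 - -2650}{Q{\left(12 \right)}} = \frac{430 - -2650}{-3 + 12^{2}} = \frac{430 + 2650}{-3 + 144} = \frac{3080}{141}$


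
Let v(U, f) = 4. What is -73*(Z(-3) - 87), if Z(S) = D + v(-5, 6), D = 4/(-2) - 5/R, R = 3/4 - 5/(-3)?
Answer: 184325/29 ≈ 6356.0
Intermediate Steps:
R = 29/12 (R = 3*(1/4) - 5*(-1/3) = 3/4 + 5/3 = 29/12 ≈ 2.4167)
D = -118/29 (D = 4/(-2) - 5/29/12 = 4*(-1/2) - 5*12/29 = -2 - 60/29 = -118/29 ≈ -4.0690)
Z(S) = -2/29 (Z(S) = -118/29 + 4 = -2/29)
-73*(Z(-3) - 87) = -73*(-2/29 - 87) = -73*(-2525/29) = 184325/29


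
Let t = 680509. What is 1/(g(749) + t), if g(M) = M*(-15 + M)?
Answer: 1/1230275 ≈ 8.1283e-7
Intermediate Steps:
1/(g(749) + t) = 1/(749*(-15 + 749) + 680509) = 1/(749*734 + 680509) = 1/(549766 + 680509) = 1/1230275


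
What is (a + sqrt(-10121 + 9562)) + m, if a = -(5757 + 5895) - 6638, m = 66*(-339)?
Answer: -40664 + I*sqrt(559) ≈ -40664.0 + 23.643*I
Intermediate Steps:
m = -22374
a = -18290 (a = -1*11652 - 6638 = -11652 - 6638 = -18290)
(a + sqrt(-10121 + 9562)) + m = (-18290 + sqrt(-10121 + 9562)) - 22374 = (-18290 + sqrt(-559)) - 22374 = (-18290 + I*sqrt(559)) - 22374 = -40664 + I*sqrt(559)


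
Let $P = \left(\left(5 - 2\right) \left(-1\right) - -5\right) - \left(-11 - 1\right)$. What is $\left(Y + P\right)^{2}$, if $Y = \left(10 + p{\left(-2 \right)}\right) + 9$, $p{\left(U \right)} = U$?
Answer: $961$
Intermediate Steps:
$P = 14$ ($P = \left(3 \left(-1\right) + 5\right) - \left(-11 - 1\right) = \left(-3 + 5\right) - -12 = 2 + 12 = 14$)
$Y = 17$ ($Y = \left(10 - 2\right) + 9 = 8 + 9 = 17$)
$\left(Y + P\right)^{2} = \left(17 + 14\right)^{2} = 31^{2} = 961$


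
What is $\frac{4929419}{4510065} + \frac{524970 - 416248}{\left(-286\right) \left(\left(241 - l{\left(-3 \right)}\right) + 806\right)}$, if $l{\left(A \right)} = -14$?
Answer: $\frac{502734595472}{684280591995} \approx 0.73469$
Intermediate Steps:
$\frac{4929419}{4510065} + \frac{524970 - 416248}{\left(-286\right) \left(\left(241 - l{\left(-3 \right)}\right) + 806\right)} = \frac{4929419}{4510065} + \frac{524970 - 416248}{\left(-286\right) \left(\left(241 - -14\right) + 806\right)} = 4929419 \cdot \frac{1}{4510065} + \frac{524970 - 416248}{\left(-286\right) \left(\left(241 + 14\right) + 806\right)} = \frac{4929419}{4510065} + \frac{108722}{\left(-286\right) \left(255 + 806\right)} = \frac{4929419}{4510065} + \frac{108722}{\left(-286\right) 1061} = \frac{4929419}{4510065} + \frac{108722}{-303446} = \frac{4929419}{4510065} + 108722 \left(- \frac{1}{303446}\right) = \frac{4929419}{4510065} - \frac{54361}{151723} = \frac{502734595472}{684280591995}$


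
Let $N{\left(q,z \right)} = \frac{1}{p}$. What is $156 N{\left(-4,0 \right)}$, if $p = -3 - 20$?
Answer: $- \frac{156}{23} \approx -6.7826$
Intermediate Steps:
$p = -23$ ($p = -3 - 20 = -23$)
$N{\left(q,z \right)} = - \frac{1}{23}$ ($N{\left(q,z \right)} = \frac{1}{-23} = - \frac{1}{23}$)
$156 N{\left(-4,0 \right)} = 156 \left(- \frac{1}{23}\right) = - \frac{156}{23}$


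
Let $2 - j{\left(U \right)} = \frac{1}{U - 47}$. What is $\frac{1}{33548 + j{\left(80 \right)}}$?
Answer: $\frac{33}{1107149} \approx 2.9806 \cdot 10^{-5}$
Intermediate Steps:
$j{\left(U \right)} = 2 - \frac{1}{-47 + U}$ ($j{\left(U \right)} = 2 - \frac{1}{U - 47} = 2 - \frac{1}{-47 + U}$)
$\frac{1}{33548 + j{\left(80 \right)}} = \frac{1}{33548 + \frac{-95 + 2 \cdot 80}{-47 + 80}} = \frac{1}{33548 + \frac{-95 + 160}{33}} = \frac{1}{33548 + \frac{1}{33} \cdot 65} = \frac{1}{33548 + \frac{65}{33}} = \frac{1}{\frac{1107149}{33}} = \frac{33}{1107149}$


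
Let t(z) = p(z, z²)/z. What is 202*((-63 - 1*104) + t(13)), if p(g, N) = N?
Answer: -31108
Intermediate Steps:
t(z) = z (t(z) = z²/z = z)
202*((-63 - 1*104) + t(13)) = 202*((-63 - 1*104) + 13) = 202*((-63 - 104) + 13) = 202*(-167 + 13) = 202*(-154) = -31108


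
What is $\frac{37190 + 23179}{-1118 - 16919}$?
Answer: $- \frac{60369}{18037} \approx -3.347$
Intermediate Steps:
$\frac{37190 + 23179}{-1118 - 16919} = \frac{60369}{-18037} = 60369 \left(- \frac{1}{18037}\right) = - \frac{60369}{18037}$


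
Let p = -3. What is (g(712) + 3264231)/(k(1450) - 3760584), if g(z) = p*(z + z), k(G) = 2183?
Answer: -3259959/3758401 ≈ -0.86738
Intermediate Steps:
g(z) = -6*z (g(z) = -3*(z + z) = -6*z)
(g(712) + 3264231)/(k(1450) - 3760584) = (-6*712 + 3264231)/(2183 - 3760584) = (-4272 + 3264231)/(-3758401) = 3259959*(-1/3758401) = -3259959/3758401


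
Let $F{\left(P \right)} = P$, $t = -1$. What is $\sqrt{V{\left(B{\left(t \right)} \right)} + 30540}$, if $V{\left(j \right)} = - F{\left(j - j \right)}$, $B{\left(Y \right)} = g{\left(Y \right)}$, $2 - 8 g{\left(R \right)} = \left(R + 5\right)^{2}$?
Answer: $2 \sqrt{7635} \approx 174.76$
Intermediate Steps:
$g{\left(R \right)} = \frac{1}{4} - \frac{\left(5 + R\right)^{2}}{8}$ ($g{\left(R \right)} = \frac{1}{4} - \frac{\left(R + 5\right)^{2}}{8} = \frac{1}{4} - \frac{\left(5 + R\right)^{2}}{8}$)
$B{\left(Y \right)} = \frac{1}{4} - \frac{\left(5 + Y\right)^{2}}{8}$
$V{\left(j \right)} = 0$ ($V{\left(j \right)} = - (j - j) = \left(-1\right) 0 = 0$)
$\sqrt{V{\left(B{\left(t \right)} \right)} + 30540} = \sqrt{0 + 30540} = \sqrt{30540} = 2 \sqrt{7635}$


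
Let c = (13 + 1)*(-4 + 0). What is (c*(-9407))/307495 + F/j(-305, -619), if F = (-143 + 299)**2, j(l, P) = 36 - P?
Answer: 1565649416/40281845 ≈ 38.867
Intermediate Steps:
c = -56 (c = 14*(-4) = -56)
F = 24336 (F = 156**2 = 24336)
(c*(-9407))/307495 + F/j(-305, -619) = -56*(-9407)/307495 + 24336/(36 - 1*(-619)) = 526792*(1/307495) + 24336/(36 + 619) = 526792/307495 + 24336/655 = 1565649416/40281845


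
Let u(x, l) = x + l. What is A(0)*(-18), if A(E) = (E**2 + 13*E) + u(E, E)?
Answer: 0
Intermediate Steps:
u(x, l) = l + x
A(E) = E**2 + 15*E (A(E) = (E**2 + 13*E) + (E + E) = (E**2 + 13*E) + 2*E = E**2 + 15*E)
A(0)*(-18) = (0*(15 + 0))*(-18) = (0*15)*(-18) = 0*(-18) = 0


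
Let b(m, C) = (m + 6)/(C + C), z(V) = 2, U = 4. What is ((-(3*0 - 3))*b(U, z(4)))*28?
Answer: 210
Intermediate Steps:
b(m, C) = (6 + m)/(2*C) (b(m, C) = (6 + m)/((2*C)) = (6 + m)*(1/(2*C)) = (6 + m)/(2*C))
((-(3*0 - 3))*b(U, z(4)))*28 = ((-(3*0 - 3))*((½)*(6 + 4)/2))*28 = ((-(0 - 3))*((½)*(½)*10))*28 = (-1*(-3)*(5/2))*28 = (3*(5/2))*28 = (15/2)*28 = 210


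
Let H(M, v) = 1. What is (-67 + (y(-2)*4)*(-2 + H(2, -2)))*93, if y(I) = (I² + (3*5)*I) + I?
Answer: 4185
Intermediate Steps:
y(I) = I² + 16*I (y(I) = (I² + 15*I) + I = I² + 16*I)
(-67 + (y(-2)*4)*(-2 + H(2, -2)))*93 = (-67 + (-2*(16 - 2)*4)*(-2 + 1))*93 = (-67 + (-2*14*4)*(-1))*93 = (-67 - 28*4*(-1))*93 = (-67 - 112*(-1))*93 = (-67 + 112)*93 = 45*93 = 4185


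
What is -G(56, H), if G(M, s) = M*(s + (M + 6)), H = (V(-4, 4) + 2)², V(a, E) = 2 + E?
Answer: -7056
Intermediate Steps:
H = 64 (H = ((2 + 4) + 2)² = (6 + 2)² = 8² = 64)
G(M, s) = M*(6 + M + s) (G(M, s) = M*(s + (6 + M)) = M*(6 + M + s))
-G(56, H) = -56*(6 + 56 + 64) = -56*126 = -1*7056 = -7056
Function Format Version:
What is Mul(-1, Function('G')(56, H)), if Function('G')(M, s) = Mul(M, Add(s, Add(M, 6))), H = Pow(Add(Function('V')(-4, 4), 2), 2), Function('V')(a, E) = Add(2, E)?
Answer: -7056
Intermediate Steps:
H = 64 (H = Pow(Add(Add(2, 4), 2), 2) = Pow(Add(6, 2), 2) = Pow(8, 2) = 64)
Function('G')(M, s) = Mul(M, Add(6, M, s)) (Function('G')(M, s) = Mul(M, Add(s, Add(6, M))) = Mul(M, Add(6, M, s)))
Mul(-1, Function('G')(56, H)) = Mul(-1, Mul(56, Add(6, 56, 64))) = Mul(-1, Mul(56, 126)) = Mul(-1, 7056) = -7056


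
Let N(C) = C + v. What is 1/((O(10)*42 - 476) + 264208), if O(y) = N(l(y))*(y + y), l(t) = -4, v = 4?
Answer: 1/263732 ≈ 3.7917e-6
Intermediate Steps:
N(C) = 4 + C (N(C) = C + 4 = 4 + C)
O(y) = 0 (O(y) = (4 - 4)*(y + y) = 0*(2*y) = 0)
1/((O(10)*42 - 476) + 264208) = 1/((0*42 - 476) + 264208) = 1/((0 - 476) + 264208) = 1/(-476 + 264208) = 1/263732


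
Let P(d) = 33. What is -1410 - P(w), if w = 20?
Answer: -1443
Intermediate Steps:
-1410 - P(w) = -1410 - 1*33 = -1410 - 33 = -1443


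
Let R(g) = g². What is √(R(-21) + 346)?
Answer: √787 ≈ 28.054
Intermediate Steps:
√(R(-21) + 346) = √((-21)² + 346) = √(441 + 346) = √787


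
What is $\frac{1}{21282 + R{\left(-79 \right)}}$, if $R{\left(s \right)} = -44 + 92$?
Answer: $\frac{1}{21330} \approx 4.6882 \cdot 10^{-5}$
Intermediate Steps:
$R{\left(s \right)} = 48$
$\frac{1}{21282 + R{\left(-79 \right)}} = \frac{1}{21282 + 48} = \frac{1}{21330}$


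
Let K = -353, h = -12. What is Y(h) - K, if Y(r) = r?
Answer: 341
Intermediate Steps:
Y(h) - K = -12 - 1*(-353) = -12 + 353 = 341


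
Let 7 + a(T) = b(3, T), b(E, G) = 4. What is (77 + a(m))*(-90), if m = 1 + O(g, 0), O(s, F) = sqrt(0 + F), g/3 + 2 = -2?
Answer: -6660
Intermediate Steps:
g = -12 (g = -6 + 3*(-2) = -6 - 6 = -12)
O(s, F) = sqrt(F)
m = 1 (m = 1 + sqrt(0) = 1 + 0 = 1)
a(T) = -3 (a(T) = -7 + 4 = -3)
(77 + a(m))*(-90) = (77 - 3)*(-90) = 74*(-90) = -6660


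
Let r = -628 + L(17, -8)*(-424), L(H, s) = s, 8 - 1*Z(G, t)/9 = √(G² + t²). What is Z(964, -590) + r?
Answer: 2836 - 18*√319349 ≈ -7336.0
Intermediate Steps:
Z(G, t) = 72 - 9*√(G² + t²)
r = 2764 (r = -628 - 8*(-424) = -628 + 3392 = 2764)
Z(964, -590) + r = (72 - 9*√(964² + (-590)²)) + 2764 = (72 - 9*√(929296 + 348100)) + 2764 = (72 - 18*√319349) + 2764 = 2836 - 18*√319349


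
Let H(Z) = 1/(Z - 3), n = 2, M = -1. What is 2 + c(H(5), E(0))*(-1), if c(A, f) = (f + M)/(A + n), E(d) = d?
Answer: 12/5 ≈ 2.4000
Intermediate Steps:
H(Z) = 1/(-3 + Z)
c(A, f) = (-1 + f)/(2 + A) (c(A, f) = (f - 1)/(A + 2) = (-1 + f)/(2 + A))
2 + c(H(5), E(0))*(-1) = 2 + ((-1 + 0)/(2 + 1/(-3 + 5)))*(-1) = 2 + (-1/(2 + 1/2))*(-1) = 2 + (-1/(2 + ½))*(-1) = 2 + (-1/(5/2))*(-1) = 2 + ((⅖)*(-1))*(-1) = 2 - ⅖*(-1) = 2 + ⅖ = 12/5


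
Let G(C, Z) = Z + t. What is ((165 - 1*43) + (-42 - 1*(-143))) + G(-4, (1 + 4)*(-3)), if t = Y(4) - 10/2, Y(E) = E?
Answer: 207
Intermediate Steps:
t = -1 (t = 4 - 10/2 = 4 - 1*5 = 4 - 5 = -1)
G(C, Z) = -1 + Z (G(C, Z) = Z - 1 = -1 + Z)
((165 - 1*43) + (-42 - 1*(-143))) + G(-4, (1 + 4)*(-3)) = ((165 - 1*43) + (-42 - 1*(-143))) + (-1 + (1 + 4)*(-3)) = ((165 - 43) + (-42 + 143)) + (-1 + 5*(-3)) = (122 + 101) + (-1 - 15) = 223 - 16 = 207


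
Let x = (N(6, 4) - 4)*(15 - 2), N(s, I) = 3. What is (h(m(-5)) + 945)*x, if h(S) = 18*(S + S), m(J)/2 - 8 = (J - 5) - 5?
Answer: -5733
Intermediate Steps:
m(J) = -4 + 2*J (m(J) = 16 + 2*((J - 5) - 5) = 16 + 2*((-5 + J) - 5) = 16 + 2*(-10 + J) = 16 + (-20 + 2*J) = -4 + 2*J)
h(S) = 36*S (h(S) = 18*(2*S) = 36*S)
x = -13 (x = (3 - 4)*(15 - 2) = -1*13 = -13)
(h(m(-5)) + 945)*x = (36*(-4 + 2*(-5)) + 945)*(-13) = (36*(-4 - 10) + 945)*(-13) = (36*(-14) + 945)*(-13) = (-504 + 945)*(-13) = 441*(-13) = -5733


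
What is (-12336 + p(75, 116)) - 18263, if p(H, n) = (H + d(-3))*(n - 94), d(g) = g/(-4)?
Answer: -57865/2 ≈ -28933.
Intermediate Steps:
d(g) = -g/4 (d(g) = g*(-1/4) = -g/4)
p(H, n) = (-94 + n)*(3/4 + H) (p(H, n) = (H - 1/4*(-3))*(n - 94) = (H + 3/4)*(-94 + n) = (3/4 + H)*(-94 + n) = (-94 + n)*(3/4 + H))
(-12336 + p(75, 116)) - 18263 = (-12336 + (-141/2 - 94*75 + (3/4)*116 + 75*116)) - 18263 = (-12336 + (-141/2 - 7050 + 87 + 8700)) - 18263 = (-12336 + 3333/2) - 18263 = -21339/2 - 18263 = -57865/2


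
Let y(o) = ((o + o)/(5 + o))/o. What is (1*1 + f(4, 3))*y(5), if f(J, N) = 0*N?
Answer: ⅕ ≈ 0.20000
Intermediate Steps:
f(J, N) = 0
y(o) = 2/(5 + o) (y(o) = ((2*o)/(5 + o))/o = (2*o/(5 + o))/o = 2/(5 + o))
(1*1 + f(4, 3))*y(5) = (1*1 + 0)*(2/(5 + 5)) = (1 + 0)*(2/10) = 1*(2*(⅒)) = 1*(⅕) = ⅕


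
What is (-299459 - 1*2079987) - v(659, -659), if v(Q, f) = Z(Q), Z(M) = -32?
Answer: -2379414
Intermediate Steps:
v(Q, f) = -32
(-299459 - 1*2079987) - v(659, -659) = (-299459 - 1*2079987) - 1*(-32) = (-299459 - 2079987) + 32 = -2379446 + 32 = -2379414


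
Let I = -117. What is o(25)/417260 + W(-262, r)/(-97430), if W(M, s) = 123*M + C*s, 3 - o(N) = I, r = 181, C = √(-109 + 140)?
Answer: 336457809/1016341045 - 181*√31/97430 ≈ 0.32070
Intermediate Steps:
C = √31 ≈ 5.5678
o(N) = 120 (o(N) = 3 - 1*(-117) = 3 + 117 = 120)
W(M, s) = 123*M + s*√31 (W(M, s) = 123*M + √31*s = 123*M + s*√31)
o(25)/417260 + W(-262, r)/(-97430) = 120/417260 + (123*(-262) + 181*√31)/(-97430) = 120*(1/417260) + (-32226 + 181*√31)*(-1/97430) = 6/20863 + (16113/48715 - 181*√31/97430) = 336457809/1016341045 - 181*√31/97430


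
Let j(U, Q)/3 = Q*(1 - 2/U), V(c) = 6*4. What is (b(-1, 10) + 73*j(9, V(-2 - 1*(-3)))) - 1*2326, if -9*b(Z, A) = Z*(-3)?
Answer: 5285/3 ≈ 1761.7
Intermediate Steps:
b(Z, A) = Z/3 (b(Z, A) = -Z*(-3)/9 = -(-1)*Z/3 = Z/3)
V(c) = 24
j(U, Q) = 3*Q*(1 - 2/U) (j(U, Q) = 3*(Q*(1 - 2/U)) = 3*Q*(1 - 2/U))
(b(-1, 10) + 73*j(9, V(-2 - 1*(-3)))) - 1*2326 = ((1/3)*(-1) + 73*(3*24*(-2 + 9)/9)) - 1*2326 = (-1/3 + 73*(3*24*(1/9)*7)) - 2326 = (-1/3 + 73*56) - 2326 = (-1/3 + 4088) - 2326 = 12263/3 - 2326 = 5285/3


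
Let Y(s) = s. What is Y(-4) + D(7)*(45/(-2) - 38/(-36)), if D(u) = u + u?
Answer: -2738/9 ≈ -304.22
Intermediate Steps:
D(u) = 2*u
Y(-4) + D(7)*(45/(-2) - 38/(-36)) = -4 + (2*7)*(45/(-2) - 38/(-36)) = -4 + 14*(45*(-½) - 38*(-1/36)) = -4 + 14*(-45/2 + 19/18) = -4 + 14*(-193/9) = -4 - 2702/9 = -2738/9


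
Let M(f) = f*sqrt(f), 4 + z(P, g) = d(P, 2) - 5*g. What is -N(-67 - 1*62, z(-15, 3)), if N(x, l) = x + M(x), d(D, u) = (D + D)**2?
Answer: 129 + 129*I*sqrt(129) ≈ 129.0 + 1465.2*I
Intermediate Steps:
d(D, u) = 4*D**2 (d(D, u) = (2*D)**2 = 4*D**2)
z(P, g) = -4 - 5*g + 4*P**2 (z(P, g) = -4 + (4*P**2 - 5*g) = -4 + (-5*g + 4*P**2) = -4 - 5*g + 4*P**2)
M(f) = f**(3/2)
N(x, l) = x + x**(3/2)
-N(-67 - 1*62, z(-15, 3)) = -((-67 - 1*62) + (-67 - 1*62)**(3/2)) = -((-67 - 62) + (-67 - 62)**(3/2)) = -(-129 + (-129)**(3/2)) = -(-129 - 129*I*sqrt(129)) = 129 + 129*I*sqrt(129)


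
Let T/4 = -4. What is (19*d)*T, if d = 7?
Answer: -2128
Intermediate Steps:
T = -16 (T = 4*(-4) = -16)
(19*d)*T = (19*7)*(-16) = 133*(-16) = -2128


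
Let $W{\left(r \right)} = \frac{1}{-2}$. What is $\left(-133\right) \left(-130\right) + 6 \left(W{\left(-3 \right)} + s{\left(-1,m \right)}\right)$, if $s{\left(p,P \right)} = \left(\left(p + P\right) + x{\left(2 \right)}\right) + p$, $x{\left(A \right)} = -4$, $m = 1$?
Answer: $17257$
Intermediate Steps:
$W{\left(r \right)} = - \frac{1}{2}$
$s{\left(p,P \right)} = -4 + P + 2 p$ ($s{\left(p,P \right)} = \left(\left(p + P\right) - 4\right) + p = \left(\left(P + p\right) - 4\right) + p = \left(-4 + P + p\right) + p = -4 + P + 2 p$)
$\left(-133\right) \left(-130\right) + 6 \left(W{\left(-3 \right)} + s{\left(-1,m \right)}\right) = \left(-133\right) \left(-130\right) + 6 \left(- \frac{1}{2} + \left(-4 + 1 + 2 \left(-1\right)\right)\right) = 17290 + 6 \left(- \frac{1}{2} - 5\right) = 17290 + 6 \left(- \frac{11}{2}\right) = 17290 - 33 = 17257$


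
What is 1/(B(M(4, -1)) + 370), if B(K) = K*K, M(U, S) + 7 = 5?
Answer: 1/374 ≈ 0.0026738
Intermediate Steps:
M(U, S) = -2 (M(U, S) = -7 + 5 = -2)
B(K) = K²
1/(B(M(4, -1)) + 370) = 1/((-2)² + 370) = 1/(4 + 370) = 1/374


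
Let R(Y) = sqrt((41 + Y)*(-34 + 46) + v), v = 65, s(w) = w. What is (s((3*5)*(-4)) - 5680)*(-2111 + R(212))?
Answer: 12117140 - 5740*sqrt(3101) ≈ 1.1798e+7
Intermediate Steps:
R(Y) = sqrt(557 + 12*Y) (R(Y) = sqrt((41 + Y)*(-34 + 46) + 65) = sqrt((41 + Y)*12 + 65) = sqrt((492 + 12*Y) + 65) = sqrt(557 + 12*Y))
(s((3*5)*(-4)) - 5680)*(-2111 + R(212)) = ((3*5)*(-4) - 5680)*(-2111 + sqrt(557 + 12*212)) = (15*(-4) - 5680)*(-2111 + sqrt(557 + 2544)) = (-60 - 5680)*(-2111 + sqrt(3101)) = -5740*(-2111 + sqrt(3101)) = 12117140 - 5740*sqrt(3101)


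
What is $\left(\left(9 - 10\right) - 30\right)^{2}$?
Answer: $961$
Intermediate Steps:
$\left(\left(9 - 10\right) - 30\right)^{2} = \left(-1 - 30\right)^{2} = \left(-31\right)^{2} = 961$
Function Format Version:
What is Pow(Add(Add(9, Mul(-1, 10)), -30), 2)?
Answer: 961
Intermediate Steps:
Pow(Add(Add(9, Mul(-1, 10)), -30), 2) = Pow(Add(Add(9, -10), -30), 2) = Pow(Add(-1, -30), 2) = Pow(-31, 2) = 961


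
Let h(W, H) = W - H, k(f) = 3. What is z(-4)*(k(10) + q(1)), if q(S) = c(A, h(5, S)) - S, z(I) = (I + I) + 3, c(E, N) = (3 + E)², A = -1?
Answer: -30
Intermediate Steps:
z(I) = 3 + 2*I (z(I) = 2*I + 3 = 3 + 2*I)
q(S) = 4 - S (q(S) = (3 - 1)² - S = 2² - S = 4 - S)
z(-4)*(k(10) + q(1)) = (3 + 2*(-4))*(3 + (4 - 1*1)) = (3 - 8)*(3 + (4 - 1)) = -5*(3 + 3) = -5*6 = -30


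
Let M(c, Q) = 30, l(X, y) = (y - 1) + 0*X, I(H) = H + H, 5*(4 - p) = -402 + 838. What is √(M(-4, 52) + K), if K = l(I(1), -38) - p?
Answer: √1855/5 ≈ 8.6139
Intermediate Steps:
p = -416/5 (p = 4 - (-402 + 838)/5 = 4 - ⅕*436 = 4 - 436/5 = -416/5 ≈ -83.200)
I(H) = 2*H
l(X, y) = -1 + y (l(X, y) = (-1 + y) + 0 = -1 + y)
K = 221/5 (K = (-1 - 38) - 1*(-416/5) = -39 + 416/5 = 221/5 ≈ 44.200)
√(M(-4, 52) + K) = √(30 + 221/5) = √(371/5) = √1855/5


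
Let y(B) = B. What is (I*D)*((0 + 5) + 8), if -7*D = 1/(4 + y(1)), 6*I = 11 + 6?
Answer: -221/210 ≈ -1.0524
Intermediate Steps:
I = 17/6 (I = (11 + 6)/6 = (⅙)*17 = 17/6 ≈ 2.8333)
D = -1/35 (D = -1/(7*(4 + 1)) = -⅐/5 = -⅐*⅕ = -1/35 ≈ -0.028571)
(I*D)*((0 + 5) + 8) = ((17/6)*(-1/35))*((0 + 5) + 8) = -17*(5 + 8)/210 = -17/210*13 = -221/210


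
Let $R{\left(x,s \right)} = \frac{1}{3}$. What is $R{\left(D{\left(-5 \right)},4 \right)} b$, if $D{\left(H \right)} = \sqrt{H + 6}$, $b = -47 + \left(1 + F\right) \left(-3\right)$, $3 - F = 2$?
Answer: $- \frac{53}{3} \approx -17.667$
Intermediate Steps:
$F = 1$ ($F = 3 - 2 = 1$)
$b = -53$ ($b = -47 + \left(1 + 1\right) \left(-3\right) = -47 + 2 \left(-3\right) = -47 - 6 = -53$)
$D{\left(H \right)} = \sqrt{6 + H}$
$R{\left(x,s \right)} = \frac{1}{3}$
$R{\left(D{\left(-5 \right)},4 \right)} b = \frac{1}{3} \left(-53\right) = - \frac{53}{3}$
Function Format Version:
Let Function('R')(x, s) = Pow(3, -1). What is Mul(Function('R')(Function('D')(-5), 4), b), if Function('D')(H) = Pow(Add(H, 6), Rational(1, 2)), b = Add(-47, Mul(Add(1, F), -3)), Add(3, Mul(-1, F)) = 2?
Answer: Rational(-53, 3) ≈ -17.667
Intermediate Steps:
F = 1 (F = Add(3, Mul(-1, 2)) = Add(3, -2) = 1)
b = -53 (b = Add(-47, Mul(Add(1, 1), -3)) = Add(-47, Mul(2, -3)) = Add(-47, -6) = -53)
Function('D')(H) = Pow(Add(6, H), Rational(1, 2))
Function('R')(x, s) = Rational(1, 3)
Mul(Function('R')(Function('D')(-5), 4), b) = Mul(Rational(1, 3), -53) = Rational(-53, 3)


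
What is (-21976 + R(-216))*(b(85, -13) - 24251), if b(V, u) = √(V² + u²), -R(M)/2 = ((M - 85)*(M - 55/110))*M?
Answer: -682179465952 + 28129952*√7394 ≈ -6.7976e+11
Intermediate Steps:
R(M) = -2*M*(-85 + M)*(-½ + M) (R(M) = -2*(M - 85)*(M - 55/110)*M = -2*(-85 + M)*(M - 55*1/110)*M = -2*(-85 + M)*(M - ½)*M = -2*(-85 + M)*(-½ + M)*M = -2*M*(-85 + M)*(-½ + M))
(-21976 + R(-216))*(b(85, -13) - 24251) = (-21976 - 216*(-85 - 2*(-216)² + 171*(-216)))*(√(85² + (-13)²) - 24251) = (-21976 - 216*(-85 - 2*46656 - 36936))*(√(7225 + 169) - 24251) = (-21976 - 216*(-85 - 93312 - 36936))*(√7394 - 24251) = (-21976 - 216*(-130333))*(-24251 + √7394) = (-21976 + 28151928)*(-24251 + √7394) = 28129952*(-24251 + √7394) = -682179465952 + 28129952*√7394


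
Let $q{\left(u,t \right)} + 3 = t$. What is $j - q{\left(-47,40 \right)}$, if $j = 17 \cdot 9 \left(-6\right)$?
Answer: $-955$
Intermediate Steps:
$j = -918$ ($j = 153 \left(-6\right) = -918$)
$q{\left(u,t \right)} = -3 + t$
$j - q{\left(-47,40 \right)} = -918 - \left(-3 + 40\right) = -918 - 37 = -955$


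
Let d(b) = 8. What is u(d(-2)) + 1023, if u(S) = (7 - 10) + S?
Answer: 1028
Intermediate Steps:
u(S) = -3 + S
u(d(-2)) + 1023 = (-3 + 8) + 1023 = 5 + 1023 = 1028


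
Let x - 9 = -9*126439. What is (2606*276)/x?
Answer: -119876/189657 ≈ -0.63207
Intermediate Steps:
x = -1137942 (x = 9 - 9*126439 = 9 - 1137951 = -1137942)
(2606*276)/x = (2606*276)/(-1137942) = 719256*(-1/1137942) = -119876/189657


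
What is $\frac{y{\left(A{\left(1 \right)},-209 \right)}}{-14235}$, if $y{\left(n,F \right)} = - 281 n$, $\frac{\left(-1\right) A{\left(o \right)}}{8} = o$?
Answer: $- \frac{2248}{14235} \approx -0.15792$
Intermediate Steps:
$A{\left(o \right)} = - 8 o$
$\frac{y{\left(A{\left(1 \right)},-209 \right)}}{-14235} = \frac{\left(-281\right) \left(\left(-8\right) 1\right)}{-14235} = \left(-281\right) \left(-8\right) \left(- \frac{1}{14235}\right) = 2248 \left(- \frac{1}{14235}\right) = - \frac{2248}{14235}$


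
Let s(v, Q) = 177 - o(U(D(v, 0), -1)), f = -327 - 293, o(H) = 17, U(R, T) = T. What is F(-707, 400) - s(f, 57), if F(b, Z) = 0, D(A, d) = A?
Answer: -160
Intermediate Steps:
f = -620
s(v, Q) = 160 (s(v, Q) = 177 - 1*17 = 177 - 17 = 160)
F(-707, 400) - s(f, 57) = 0 - 1*160 = 0 - 160 = -160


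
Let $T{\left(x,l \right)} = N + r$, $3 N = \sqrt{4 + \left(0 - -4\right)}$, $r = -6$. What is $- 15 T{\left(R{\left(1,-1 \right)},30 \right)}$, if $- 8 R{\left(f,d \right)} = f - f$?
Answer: $90 - 10 \sqrt{2} \approx 75.858$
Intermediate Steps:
$N = \frac{2 \sqrt{2}}{3}$ ($N = \frac{\sqrt{4 + \left(0 - -4\right)}}{3} = \frac{\sqrt{4 + \left(0 + 4\right)}}{3} = \frac{\sqrt{4 + 4}}{3} = \frac{\sqrt{8}}{3} = \frac{2 \sqrt{2}}{3} \approx 0.94281$)
$R{\left(f,d \right)} = 0$ ($R{\left(f,d \right)} = - \frac{f - f}{8} = \left(- \frac{1}{8}\right) 0 = 0$)
$T{\left(x,l \right)} = -6 + \frac{2 \sqrt{2}}{3}$ ($T{\left(x,l \right)} = \frac{2 \sqrt{2}}{3} - 6 = -6 + \frac{2 \sqrt{2}}{3}$)
$- 15 T{\left(R{\left(1,-1 \right)},30 \right)} = - 15 \left(-6 + \frac{2 \sqrt{2}}{3}\right) = 90 - 10 \sqrt{2}$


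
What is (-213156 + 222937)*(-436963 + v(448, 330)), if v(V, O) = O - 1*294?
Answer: -4273582987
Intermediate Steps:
v(V, O) = -294 + O (v(V, O) = O - 294 = -294 + O)
(-213156 + 222937)*(-436963 + v(448, 330)) = (-213156 + 222937)*(-436963 + (-294 + 330)) = 9781*(-436963 + 36) = 9781*(-436927) = -4273582987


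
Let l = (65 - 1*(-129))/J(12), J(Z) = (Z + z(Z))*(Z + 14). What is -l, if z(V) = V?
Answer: -97/312 ≈ -0.31090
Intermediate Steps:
J(Z) = 2*Z*(14 + Z) (J(Z) = (Z + Z)*(Z + 14) = (2*Z)*(14 + Z) = 2*Z*(14 + Z))
l = 97/312 (l = (65 - 1*(-129))/((2*12*(14 + 12))) = (65 + 129)/((2*12*26)) = 194/624 = 194*(1/624) = 97/312 ≈ 0.31090)
-l = -1*97/312 = -97/312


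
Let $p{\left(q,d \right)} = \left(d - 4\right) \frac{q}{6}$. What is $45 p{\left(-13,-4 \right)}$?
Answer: $780$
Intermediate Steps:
$p{\left(q,d \right)} = \frac{q \left(-4 + d\right)}{6}$ ($p{\left(q,d \right)} = \left(-4 + d\right) q \frac{1}{6} = \left(-4 + d\right) \frac{q}{6} = \frac{q \left(-4 + d\right)}{6}$)
$45 p{\left(-13,-4 \right)} = 45 \cdot \frac{1}{6} \left(-13\right) \left(-4 - 4\right) = 45 \cdot \frac{1}{6} \left(-13\right) \left(-8\right) = 45 \cdot \frac{52}{3} = 780$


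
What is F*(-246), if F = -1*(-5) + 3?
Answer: -1968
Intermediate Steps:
F = 8 (F = 5 + 3 = 8)
F*(-246) = 8*(-246) = -1968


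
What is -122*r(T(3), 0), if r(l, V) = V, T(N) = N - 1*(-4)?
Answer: 0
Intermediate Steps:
T(N) = 4 + N (T(N) = N + 4 = 4 + N)
-122*r(T(3), 0) = -122*0 = 0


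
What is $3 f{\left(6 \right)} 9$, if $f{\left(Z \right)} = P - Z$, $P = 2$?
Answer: $-108$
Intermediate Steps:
$f{\left(Z \right)} = 2 - Z$
$3 f{\left(6 \right)} 9 = 3 \left(2 - 6\right) 9 = 3 \left(-4\right) 9 = \left(-12\right) 9 = -108$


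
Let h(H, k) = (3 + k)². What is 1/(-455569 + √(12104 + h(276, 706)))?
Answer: -455569/207542598976 - √514785/207542598976 ≈ -2.1985e-6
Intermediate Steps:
1/(-455569 + √(12104 + h(276, 706))) = 1/(-455569 + √(12104 + (3 + 706)²)) = 1/(-455569 + √(12104 + 709²)) = 1/(-455569 + √(12104 + 502681)) = 1/(-455569 + √514785)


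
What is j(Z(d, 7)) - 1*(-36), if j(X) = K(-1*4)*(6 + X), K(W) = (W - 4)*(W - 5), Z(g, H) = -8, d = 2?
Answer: -108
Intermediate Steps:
K(W) = (-5 + W)*(-4 + W) (K(W) = (-4 + W)*(-5 + W) = (-5 + W)*(-4 + W))
j(X) = 432 + 72*X (j(X) = (20 + (-1*4)² - (-9)*4)*(6 + X) = (20 + (-4)² - 9*(-4))*(6 + X) = (20 + 16 + 36)*(6 + X) = 72*(6 + X) = 432 + 72*X)
j(Z(d, 7)) - 1*(-36) = (432 + 72*(-8)) - 1*(-36) = (432 - 576) + 36 = -144 + 36 = -108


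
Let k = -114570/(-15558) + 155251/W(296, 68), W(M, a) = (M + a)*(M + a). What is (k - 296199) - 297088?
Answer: -203828011657773/343562128 ≈ -5.9328e+5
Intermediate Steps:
W(M, a) = (M + a)²
k = 2932576963/343562128 (k = -114570/(-15558) + 155251/((296 + 68)²) = -114570*(-1/15558) + 155251/(364²) = 19095/2593 + 155251/132496 = 2932576963/343562128 ≈ 8.5358)
(k - 296199) - 297088 = (2932576963/343562128 - 296199) - 297088 = -101759826174509/343562128 - 297088 = -203828011657773/343562128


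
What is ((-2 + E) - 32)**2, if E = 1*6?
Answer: 784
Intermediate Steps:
E = 6
((-2 + E) - 32)**2 = ((-2 + 6) - 32)**2 = (4 - 32)**2 = (-28)**2 = 784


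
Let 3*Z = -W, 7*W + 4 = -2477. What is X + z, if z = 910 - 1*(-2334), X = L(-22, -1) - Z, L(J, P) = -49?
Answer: 21538/7 ≈ 3076.9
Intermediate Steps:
W = -2481/7 (W = -4/7 + (⅐)*(-2477) = -4/7 - 2477/7 = -2481/7 ≈ -354.43)
Z = 827/7 (Z = (-1*(-2481/7))/3 = (⅓)*(2481/7) = 827/7 ≈ 118.14)
X = -1170/7 (X = -49 - 1*827/7 = -49 - 827/7 = -1170/7 ≈ -167.14)
z = 3244 (z = 910 + 2334 = 3244)
X + z = -1170/7 + 3244 = 21538/7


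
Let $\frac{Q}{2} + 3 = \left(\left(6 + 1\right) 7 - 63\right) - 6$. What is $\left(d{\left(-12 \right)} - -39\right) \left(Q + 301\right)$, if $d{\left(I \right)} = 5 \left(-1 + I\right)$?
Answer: $-6630$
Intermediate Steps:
$Q = -46$ ($Q = -6 + 2 \left(\left(\left(6 + 1\right) 7 - 63\right) - 6\right) = -6 + 2 \left(\left(7 \cdot 7 - 63\right) - 6\right) = -6 + 2 \left(\left(49 - 63\right) - 6\right) = -6 + 2 \left(-14 - 6\right) = -6 + 2 \left(-20\right) = -6 - 40 = -46$)
$d{\left(I \right)} = -5 + 5 I$
$\left(d{\left(-12 \right)} - -39\right) \left(Q + 301\right) = \left(\left(-5 + 5 \left(-12\right)\right) - -39\right) \left(-46 + 301\right) = \left(\left(-5 - 60\right) + \left(-60 + 99\right)\right) 255 = \left(-65 + 39\right) 255 = \left(-26\right) 255 = -6630$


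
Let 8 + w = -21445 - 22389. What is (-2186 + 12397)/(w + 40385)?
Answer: -10211/3457 ≈ -2.9537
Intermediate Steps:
w = -43842 (w = -8 + (-21445 - 22389) = -8 - 43834 = -43842)
(-2186 + 12397)/(w + 40385) = (-2186 + 12397)/(-43842 + 40385) = 10211/(-3457) = 10211*(-1/3457) = -10211/3457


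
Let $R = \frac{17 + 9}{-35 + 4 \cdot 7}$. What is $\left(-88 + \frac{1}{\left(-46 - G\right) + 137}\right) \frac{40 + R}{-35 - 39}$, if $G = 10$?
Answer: $\frac{905129}{20979} \approx 43.145$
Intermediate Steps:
$R = - \frac{26}{7}$ ($R = \frac{26}{-35 + 28} = \frac{26}{-7} = 26 \left(- \frac{1}{7}\right) = - \frac{26}{7} \approx -3.7143$)
$\left(-88 + \frac{1}{\left(-46 - G\right) + 137}\right) \frac{40 + R}{-35 - 39} = \left(-88 + \frac{1}{\left(-46 - 10\right) + 137}\right) \frac{40 - \frac{26}{7}}{-35 - 39} = \left(-88 + \frac{1}{\left(-46 - 10\right) + 137}\right) \frac{254}{7 \left(-74\right)} = \left(-88 + \frac{1}{-56 + 137}\right) \frac{254}{7} \left(- \frac{1}{74}\right) = \left(-88 + \frac{1}{81}\right) \left(- \frac{127}{259}\right) = \left(- \frac{7127}{81}\right) \left(- \frac{127}{259}\right) = \frac{905129}{20979}$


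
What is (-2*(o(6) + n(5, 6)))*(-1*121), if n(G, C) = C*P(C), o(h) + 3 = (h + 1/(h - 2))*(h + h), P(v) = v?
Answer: 26136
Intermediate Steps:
o(h) = -3 + 2*h*(h + 1/(-2 + h)) (o(h) = -3 + (h + 1/(h - 2))*(h + h) = -3 + (h + 1/(-2 + h))*(2*h) = -3 + 2*h*(h + 1/(-2 + h)))
n(G, C) = C**2 (n(G, C) = C*C = C**2)
(-2*(o(6) + n(5, 6)))*(-1*121) = (-2*((6 - 1*6 - 4*6**2 + 2*6**3)/(-2 + 6) + 6**2))*(-1*121) = -2*((6 - 6 - 4*36 + 2*216)/4 + 36)*(-121) = -2*((6 - 6 - 144 + 432)/4 + 36)*(-121) = -2*((1/4)*288 + 36)*(-121) = -2*(72 + 36)*(-121) = -2*108*(-121) = -216*(-121) = 26136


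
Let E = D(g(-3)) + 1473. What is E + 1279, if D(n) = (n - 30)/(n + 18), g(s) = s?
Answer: 13749/5 ≈ 2749.8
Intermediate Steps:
D(n) = (-30 + n)/(18 + n)
E = 7354/5 (E = (-30 - 3)/(18 - 3) + 1473 = -33/15 + 1473 = (1/15)*(-33) + 1473 = -11/5 + 1473 = 7354/5 ≈ 1470.8)
E + 1279 = 7354/5 + 1279 = 13749/5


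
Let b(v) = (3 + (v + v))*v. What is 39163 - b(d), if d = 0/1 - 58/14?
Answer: 1917914/49 ≈ 39141.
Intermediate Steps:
d = -29/7 (d = 0*1 - 58*1/14 = 0 - 29/7 = -29/7 ≈ -4.1429)
b(v) = v*(3 + 2*v) (b(v) = (3 + 2*v)*v = v*(3 + 2*v))
39163 - b(d) = 39163 - (-29)*(3 + 2*(-29/7))/7 = 39163 - (-29)*(3 - 58/7)/7 = 39163 - (-29)*(-37)/(7*7) = 39163 - 1*1073/49 = 39163 - 1073/49 = 1917914/49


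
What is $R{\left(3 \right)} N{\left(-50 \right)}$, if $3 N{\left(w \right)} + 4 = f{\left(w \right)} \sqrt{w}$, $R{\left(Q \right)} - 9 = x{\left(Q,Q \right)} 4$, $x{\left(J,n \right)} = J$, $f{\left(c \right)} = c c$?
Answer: $-28 + 87500 i \sqrt{2} \approx -28.0 + 1.2374 \cdot 10^{5} i$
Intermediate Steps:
$f{\left(c \right)} = c^{2}$
$R{\left(Q \right)} = 9 + 4 Q$ ($R{\left(Q \right)} = 9 + Q 4 = 9 + 4 Q$)
$N{\left(w \right)} = - \frac{4}{3} + \frac{w^{\frac{5}{2}}}{3}$ ($N{\left(w \right)} = - \frac{4}{3} + \frac{w^{2} \sqrt{w}}{3} = - \frac{4}{3} + \frac{w^{\frac{5}{2}}}{3}$)
$R{\left(3 \right)} N{\left(-50 \right)} = \left(9 + 4 \cdot 3\right) \left(- \frac{4}{3} + \frac{\left(-50\right)^{\frac{5}{2}}}{3}\right) = \left(9 + 12\right) \left(- \frac{4}{3} + \frac{12500 i \sqrt{2}}{3}\right) = 21 \left(- \frac{4}{3} + \frac{12500 i \sqrt{2}}{3}\right) = -28 + 87500 i \sqrt{2}$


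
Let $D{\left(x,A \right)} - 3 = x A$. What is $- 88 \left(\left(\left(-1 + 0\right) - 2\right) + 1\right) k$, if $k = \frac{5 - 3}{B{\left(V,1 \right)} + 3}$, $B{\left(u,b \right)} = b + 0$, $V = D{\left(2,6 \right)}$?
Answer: $88$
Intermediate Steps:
$D{\left(x,A \right)} = 3 + A x$ ($D{\left(x,A \right)} = 3 + x A = 3 + A x$)
$V = 15$ ($V = 3 + 6 \cdot 2 = 3 + 12 = 15$)
$B{\left(u,b \right)} = b$
$k = \frac{1}{2}$ ($k = \frac{5 - 3}{1 + 3} = \frac{2}{4} = 2 \cdot \frac{1}{4} = \frac{1}{2} \approx 0.5$)
$- 88 \left(\left(\left(-1 + 0\right) - 2\right) + 1\right) k = - 88 \left(\left(\left(-1 + 0\right) - 2\right) + 1\right) \frac{1}{2} = - 88 \left(\left(-1 - 2\right) + 1\right) \frac{1}{2} = - 88 \left(-3 + 1\right) \frac{1}{2} = - 88 \left(\left(-2\right) \frac{1}{2}\right) = \left(-88\right) \left(-1\right) = 88$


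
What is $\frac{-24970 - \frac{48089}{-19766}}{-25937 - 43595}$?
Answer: $\frac{493508931}{1374369512} \approx 0.35908$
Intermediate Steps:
$\frac{-24970 - \frac{48089}{-19766}}{-25937 - 43595} = \frac{-24970 - - \frac{48089}{19766}}{-69532} = \left(-24970 + \frac{48089}{19766}\right) \left(- \frac{1}{69532}\right) = \left(- \frac{493508931}{19766}\right) \left(- \frac{1}{69532}\right) = \frac{493508931}{1374369512}$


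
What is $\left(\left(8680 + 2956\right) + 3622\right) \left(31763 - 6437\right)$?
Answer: $386424108$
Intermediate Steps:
$\left(\left(8680 + 2956\right) + 3622\right) \left(31763 - 6437\right) = \left(11636 + 3622\right) 25326 = 15258 \cdot 25326 = 386424108$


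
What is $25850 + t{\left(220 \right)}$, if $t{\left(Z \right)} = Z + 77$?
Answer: $26147$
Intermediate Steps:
$t{\left(Z \right)} = 77 + Z$
$25850 + t{\left(220 \right)} = 25850 + \left(77 + 220\right) = 25850 + 297 = 26147$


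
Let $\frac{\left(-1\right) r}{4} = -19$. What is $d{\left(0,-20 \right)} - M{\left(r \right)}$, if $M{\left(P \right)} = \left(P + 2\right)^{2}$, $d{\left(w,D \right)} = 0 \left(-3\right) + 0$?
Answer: $-6084$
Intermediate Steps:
$d{\left(w,D \right)} = 0$ ($d{\left(w,D \right)} = 0 + 0 = 0$)
$r = 76$ ($r = \left(-4\right) \left(-19\right) = 76$)
$M{\left(P \right)} = \left(2 + P\right)^{2}$
$d{\left(0,-20 \right)} - M{\left(r \right)} = 0 - \left(2 + 76\right)^{2} = 0 - 78^{2} = 0 - 6084 = -6084$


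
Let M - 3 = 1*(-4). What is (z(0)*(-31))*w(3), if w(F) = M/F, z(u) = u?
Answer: 0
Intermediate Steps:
M = -1 (M = 3 + 1*(-4) = 3 - 4 = -1)
w(F) = -1/F
(z(0)*(-31))*w(3) = (0*(-31))*(-1/3) = 0*(-1*1/3) = 0*(-1/3) = 0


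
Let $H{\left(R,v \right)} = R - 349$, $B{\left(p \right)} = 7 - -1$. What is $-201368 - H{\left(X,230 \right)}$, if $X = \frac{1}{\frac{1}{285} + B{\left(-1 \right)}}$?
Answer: $- \frac{458524624}{2281} \approx -2.0102 \cdot 10^{5}$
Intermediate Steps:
$B{\left(p \right)} = 8$ ($B{\left(p \right)} = 7 + 1 = 8$)
$X = \frac{285}{2281}$ ($X = \frac{1}{\frac{1}{285} + 8} = \frac{1}{\frac{2281}{285}} = \frac{285}{2281} \approx 0.12495$)
$H{\left(R,v \right)} = -349 + R$
$-201368 - H{\left(X,230 \right)} = -201368 - \left(-349 + \frac{285}{2281}\right) = -201368 - - \frac{795784}{2281} = -201368 + \frac{795784}{2281} = - \frac{458524624}{2281}$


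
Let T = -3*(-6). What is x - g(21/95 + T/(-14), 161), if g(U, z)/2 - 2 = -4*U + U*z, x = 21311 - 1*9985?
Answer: 7751442/665 ≈ 11656.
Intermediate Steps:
x = 11326 (x = 21311 - 9985 = 11326)
T = 18
g(U, z) = 4 - 8*U + 2*U*z (g(U, z) = 4 + 2*(-4*U + U*z) = 4 + (-8*U + 2*U*z) = 4 - 8*U + 2*U*z)
x - g(21/95 + T/(-14), 161) = 11326 - (4 - 8*(21/95 + 18/(-14)) + 2*(21/95 + 18/(-14))*161) = 11326 - (4 - 8*(21*(1/95) + 18*(-1/14)) + 2*(21*(1/95) + 18*(-1/14))*161) = 11326 - (4 - 8*(21/95 - 9/7) + 2*(21/95 - 9/7)*161) = 11326 - (4 - 8*(-708/665) + 2*(-708/665)*161) = 11326 - (4 + 5664/665 - 32568/95) = 11326 - 1*(-219652/665) = 11326 + 219652/665 = 7751442/665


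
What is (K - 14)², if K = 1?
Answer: 169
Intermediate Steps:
(K - 14)² = (1 - 14)² = (-13)² = 169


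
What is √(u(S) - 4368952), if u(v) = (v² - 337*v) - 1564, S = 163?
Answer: I*√4398878 ≈ 2097.4*I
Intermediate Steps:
u(v) = -1564 + v² - 337*v
√(u(S) - 4368952) = √((-1564 + 163² - 337*163) - 4368952) = √((-1564 + 26569 - 54931) - 4368952) = √(-29926 - 4368952) = √(-4398878) = I*√4398878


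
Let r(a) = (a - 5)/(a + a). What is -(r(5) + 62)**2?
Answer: -3844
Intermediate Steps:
r(a) = (-5 + a)/(2*a) (r(a) = (-5 + a)/((2*a)) = (-5 + a)*(1/(2*a)) = (-5 + a)/(2*a))
-(r(5) + 62)**2 = -((1/2)*(-5 + 5)/5 + 62)**2 = -((1/2)*(1/5)*0 + 62)**2 = -(0 + 62)**2 = -1*62**2 = -1*3844 = -3844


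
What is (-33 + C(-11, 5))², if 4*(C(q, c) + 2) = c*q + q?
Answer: 10609/4 ≈ 2652.3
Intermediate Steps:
C(q, c) = -2 + q/4 + c*q/4 (C(q, c) = -2 + (c*q + q)/4 = -2 + (q + c*q)/4 = -2 + (q/4 + c*q/4) = -2 + q/4 + c*q/4)
(-33 + C(-11, 5))² = (-33 + (-2 + (¼)*(-11) + (¼)*5*(-11)))² = (-33 + (-2 - 11/4 - 55/4))² = (-33 - 37/2)² = (-103/2)² = 10609/4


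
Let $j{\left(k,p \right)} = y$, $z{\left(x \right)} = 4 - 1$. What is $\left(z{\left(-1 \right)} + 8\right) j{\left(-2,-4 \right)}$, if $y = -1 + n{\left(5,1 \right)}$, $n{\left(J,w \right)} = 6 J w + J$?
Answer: $374$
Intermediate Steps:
$z{\left(x \right)} = 3$
$n{\left(J,w \right)} = J + 6 J w$ ($n{\left(J,w \right)} = 6 J w + J = J + 6 J w$)
$y = 34$ ($y = -1 + 5 \left(1 + 6 \cdot 1\right) = -1 + 5 \left(1 + 6\right) = -1 + 5 \cdot 7 = -1 + 35 = 34$)
$j{\left(k,p \right)} = 34$
$\left(z{\left(-1 \right)} + 8\right) j{\left(-2,-4 \right)} = \left(3 + 8\right) 34 = 11 \cdot 34 = 374$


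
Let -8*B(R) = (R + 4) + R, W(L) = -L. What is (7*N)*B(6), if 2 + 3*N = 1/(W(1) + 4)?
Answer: 70/9 ≈ 7.7778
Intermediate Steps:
B(R) = -½ - R/4 (B(R) = -((R + 4) + R)/8 = -((4 + R) + R)/8 = -(4 + 2*R)/8 = -½ - R/4)
N = -5/9 (N = -⅔ + 1/(3*(-1*1 + 4)) = -⅔ + 1/(3*(-1 + 4)) = -⅔ + (⅓)/3 = -⅔ + (⅓)*(⅓) = -⅔ + ⅑ = -5/9 ≈ -0.55556)
(7*N)*B(6) = (7*(-5/9))*(-½ - ¼*6) = -35*(-½ - 3/2)/9 = -35/9*(-2) = 70/9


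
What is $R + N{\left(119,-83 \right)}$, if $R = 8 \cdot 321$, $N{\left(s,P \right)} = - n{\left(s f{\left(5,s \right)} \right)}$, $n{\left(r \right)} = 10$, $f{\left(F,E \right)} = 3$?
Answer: $2558$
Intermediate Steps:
$N{\left(s,P \right)} = -10$ ($N{\left(s,P \right)} = \left(-1\right) 10 = -10$)
$R = 2568$
$R + N{\left(119,-83 \right)} = 2568 - 10 = 2558$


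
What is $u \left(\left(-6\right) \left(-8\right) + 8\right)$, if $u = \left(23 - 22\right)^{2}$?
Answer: $56$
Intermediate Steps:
$u = 1$ ($u = 1^{2} = 1$)
$u \left(\left(-6\right) \left(-8\right) + 8\right) = 1 \left(\left(-6\right) \left(-8\right) + 8\right) = 1 \left(48 + 8\right) = 1 \cdot 56 = 56$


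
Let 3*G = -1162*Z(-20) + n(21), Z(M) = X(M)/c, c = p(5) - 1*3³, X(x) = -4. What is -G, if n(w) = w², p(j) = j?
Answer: -2527/33 ≈ -76.576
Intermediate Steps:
c = -22 (c = 5 - 1*3³ = 5 - 1*27 = 5 - 27 = -22)
Z(M) = 2/11 (Z(M) = -4/(-22) = -4*(-1/22) = 2/11)
G = 2527/33 (G = (-1162*2/11 + 21²)/3 = (-2324/11 + 441)/3 = (⅓)*(2527/11) = 2527/33 ≈ 76.576)
-G = -1*2527/33 = -2527/33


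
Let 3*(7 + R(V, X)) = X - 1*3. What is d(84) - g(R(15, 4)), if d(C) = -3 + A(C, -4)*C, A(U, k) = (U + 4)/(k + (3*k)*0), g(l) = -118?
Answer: -1733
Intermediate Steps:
R(V, X) = -8 + X/3 (R(V, X) = -7 + (X - 1*3)/3 = -7 + (X - 3)/3 = -7 + (-3 + X)/3 = -7 + (-1 + X/3) = -8 + X/3)
A(U, k) = (4 + U)/k (A(U, k) = (4 + U)/(k + 0) = (4 + U)/k)
d(C) = -3 + C*(-1 - C/4) (d(C) = -3 + ((4 + C)/(-4))*C = -3 + (-(4 + C)/4)*C = -3 + (-1 - C/4)*C = -3 + C*(-1 - C/4))
d(84) - g(R(15, 4)) = (-3 - ¼*84*(4 + 84)) - 1*(-118) = (-3 - ¼*84*88) + 118 = (-3 - 1848) + 118 = -1851 + 118 = -1733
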